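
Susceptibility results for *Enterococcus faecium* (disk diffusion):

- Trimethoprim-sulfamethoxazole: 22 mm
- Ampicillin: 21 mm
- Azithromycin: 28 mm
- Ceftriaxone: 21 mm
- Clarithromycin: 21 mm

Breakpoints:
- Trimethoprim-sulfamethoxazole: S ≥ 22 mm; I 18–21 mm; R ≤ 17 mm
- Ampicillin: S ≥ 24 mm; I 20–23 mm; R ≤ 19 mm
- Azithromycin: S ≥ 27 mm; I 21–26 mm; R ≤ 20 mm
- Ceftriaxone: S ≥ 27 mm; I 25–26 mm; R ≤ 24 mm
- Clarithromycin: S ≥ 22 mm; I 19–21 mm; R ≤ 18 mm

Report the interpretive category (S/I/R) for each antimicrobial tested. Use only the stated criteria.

Trimethoprim-sulfamethoxazole (22 mm) ≥ 22 mm ⇒ Susceptible
Ampicillin (21 mm) in 20–23 mm — I
Azithromycin (28 mm) ≥ 27 mm — Susceptible
Ceftriaxone 21 mm: ≤ 24 mm → Resistant
Clarithromycin: 21 mm is in 19–21 mm ⇒ Intermediate

S, I, S, R, I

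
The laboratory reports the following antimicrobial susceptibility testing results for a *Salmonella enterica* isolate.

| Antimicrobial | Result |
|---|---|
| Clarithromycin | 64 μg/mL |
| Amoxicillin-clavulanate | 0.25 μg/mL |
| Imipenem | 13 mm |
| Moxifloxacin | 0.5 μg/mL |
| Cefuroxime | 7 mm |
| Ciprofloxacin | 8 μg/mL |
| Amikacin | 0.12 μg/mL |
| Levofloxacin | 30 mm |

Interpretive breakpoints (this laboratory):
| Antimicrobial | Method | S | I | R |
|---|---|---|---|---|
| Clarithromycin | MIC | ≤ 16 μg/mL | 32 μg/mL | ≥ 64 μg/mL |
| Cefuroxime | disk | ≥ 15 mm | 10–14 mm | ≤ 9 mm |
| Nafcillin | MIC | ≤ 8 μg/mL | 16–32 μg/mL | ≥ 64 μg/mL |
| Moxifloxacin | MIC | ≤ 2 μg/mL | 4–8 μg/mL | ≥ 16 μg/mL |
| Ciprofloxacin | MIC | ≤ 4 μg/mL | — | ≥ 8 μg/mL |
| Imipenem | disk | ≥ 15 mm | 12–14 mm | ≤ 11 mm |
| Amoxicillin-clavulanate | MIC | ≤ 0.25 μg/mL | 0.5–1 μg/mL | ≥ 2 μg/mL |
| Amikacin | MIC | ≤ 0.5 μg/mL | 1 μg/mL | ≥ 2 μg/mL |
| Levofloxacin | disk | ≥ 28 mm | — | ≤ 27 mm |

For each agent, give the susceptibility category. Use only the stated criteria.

R, S, I, S, R, R, S, S

Clarithromycin 64 μg/mL: ≥ 64 μg/mL → Resistant
Amoxicillin-clavulanate: 0.25 μg/mL is ≤ 0.25 μg/mL ⇒ S
Imipenem (13 mm) in 12–14 mm ⇒ Intermediate
Moxifloxacin 0.5 μg/mL: ≤ 2 μg/mL ⇒ Susceptible
Cefuroxime (7 mm) ≤ 9 mm → resistant
Ciprofloxacin: 8 μg/mL is ≥ 8 μg/mL ⇒ Resistant
Amikacin 0.12 μg/mL: ≤ 0.5 μg/mL ⇒ susceptible
Levofloxacin: 30 mm is ≥ 28 mm — S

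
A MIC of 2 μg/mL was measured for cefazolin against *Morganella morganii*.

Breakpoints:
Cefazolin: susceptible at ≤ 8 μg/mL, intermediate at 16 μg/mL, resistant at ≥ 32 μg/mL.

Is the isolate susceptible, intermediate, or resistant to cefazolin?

Cefazolin (2 μg/mL) ≤ 8 μg/mL — S

S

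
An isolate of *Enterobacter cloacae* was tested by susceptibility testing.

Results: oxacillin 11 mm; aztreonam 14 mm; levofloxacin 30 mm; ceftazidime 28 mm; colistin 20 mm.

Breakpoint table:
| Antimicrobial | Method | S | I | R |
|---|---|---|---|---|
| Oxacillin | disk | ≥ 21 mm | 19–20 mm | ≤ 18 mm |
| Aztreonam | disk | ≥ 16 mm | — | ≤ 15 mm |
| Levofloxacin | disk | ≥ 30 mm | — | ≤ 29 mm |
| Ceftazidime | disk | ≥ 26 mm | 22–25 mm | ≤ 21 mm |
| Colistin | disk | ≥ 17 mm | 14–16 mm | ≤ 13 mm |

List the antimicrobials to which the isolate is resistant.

Oxacillin (11 mm) ≤ 18 mm → resistant
Aztreonam 14 mm: ≤ 15 mm — R
Levofloxacin: 30 mm is ≥ 30 mm → S
Ceftazidime 28 mm: ≥ 26 mm — Susceptible
Colistin 20 mm: ≥ 17 mm ⇒ Susceptible

oxacillin, aztreonam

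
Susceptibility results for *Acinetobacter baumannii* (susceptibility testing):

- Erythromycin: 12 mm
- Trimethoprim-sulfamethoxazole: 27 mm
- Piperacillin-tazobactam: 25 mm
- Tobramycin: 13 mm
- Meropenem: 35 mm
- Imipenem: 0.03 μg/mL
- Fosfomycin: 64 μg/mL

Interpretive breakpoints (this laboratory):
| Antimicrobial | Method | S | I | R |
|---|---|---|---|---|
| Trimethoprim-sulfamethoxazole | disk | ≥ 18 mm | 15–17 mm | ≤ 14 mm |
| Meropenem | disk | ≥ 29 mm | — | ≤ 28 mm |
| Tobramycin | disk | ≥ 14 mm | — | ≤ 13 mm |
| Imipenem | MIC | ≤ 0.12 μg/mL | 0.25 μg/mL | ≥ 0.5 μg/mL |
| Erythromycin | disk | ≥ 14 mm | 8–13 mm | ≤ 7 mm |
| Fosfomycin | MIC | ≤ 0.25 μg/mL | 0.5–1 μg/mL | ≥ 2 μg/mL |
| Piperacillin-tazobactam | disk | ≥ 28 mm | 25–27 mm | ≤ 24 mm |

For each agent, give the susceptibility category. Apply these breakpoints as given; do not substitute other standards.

Erythromycin 12 mm: in 8–13 mm — I
Trimethoprim-sulfamethoxazole 27 mm: ≥ 18 mm — Susceptible
Piperacillin-tazobactam (25 mm) in 25–27 mm — I
Tobramycin 13 mm: ≤ 13 mm — R
Meropenem 35 mm: ≥ 29 mm → S
Imipenem: 0.03 μg/mL is ≤ 0.12 μg/mL — S
Fosfomycin: 64 μg/mL is ≥ 2 μg/mL ⇒ Resistant

I, S, I, R, S, S, R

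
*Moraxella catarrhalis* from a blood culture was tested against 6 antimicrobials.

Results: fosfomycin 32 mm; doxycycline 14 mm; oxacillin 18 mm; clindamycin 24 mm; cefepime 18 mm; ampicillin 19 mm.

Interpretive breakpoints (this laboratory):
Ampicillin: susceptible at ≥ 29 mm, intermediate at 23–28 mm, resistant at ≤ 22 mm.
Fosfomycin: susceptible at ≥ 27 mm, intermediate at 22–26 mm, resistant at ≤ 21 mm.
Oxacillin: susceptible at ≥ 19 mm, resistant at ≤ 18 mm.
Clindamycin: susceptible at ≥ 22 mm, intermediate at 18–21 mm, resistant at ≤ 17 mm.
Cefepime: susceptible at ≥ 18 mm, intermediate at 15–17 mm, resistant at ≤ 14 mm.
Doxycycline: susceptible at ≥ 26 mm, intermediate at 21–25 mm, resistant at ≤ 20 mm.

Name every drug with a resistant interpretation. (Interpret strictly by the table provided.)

Fosfomycin: 32 mm is ≥ 27 mm ⇒ S
Doxycycline 14 mm: ≤ 20 mm ⇒ R
Oxacillin 18 mm: ≤ 18 mm → resistant
Clindamycin 24 mm: ≥ 22 mm → S
Cefepime 18 mm: ≥ 18 mm ⇒ susceptible
Ampicillin 19 mm: ≤ 22 mm — R

doxycycline, oxacillin, ampicillin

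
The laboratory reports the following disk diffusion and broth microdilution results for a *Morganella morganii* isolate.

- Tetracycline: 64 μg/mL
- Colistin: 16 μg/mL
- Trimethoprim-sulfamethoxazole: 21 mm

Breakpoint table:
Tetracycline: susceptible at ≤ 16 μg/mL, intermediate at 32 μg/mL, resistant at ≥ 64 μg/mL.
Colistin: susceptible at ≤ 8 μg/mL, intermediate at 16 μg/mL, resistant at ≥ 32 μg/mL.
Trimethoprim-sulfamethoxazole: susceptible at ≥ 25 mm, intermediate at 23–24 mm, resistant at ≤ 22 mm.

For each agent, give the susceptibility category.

Tetracycline: 64 μg/mL is ≥ 64 μg/mL ⇒ Resistant
Colistin: 16 μg/mL is = 16 μg/mL → intermediate
Trimethoprim-sulfamethoxazole 21 mm: ≤ 22 mm → Resistant

R, I, R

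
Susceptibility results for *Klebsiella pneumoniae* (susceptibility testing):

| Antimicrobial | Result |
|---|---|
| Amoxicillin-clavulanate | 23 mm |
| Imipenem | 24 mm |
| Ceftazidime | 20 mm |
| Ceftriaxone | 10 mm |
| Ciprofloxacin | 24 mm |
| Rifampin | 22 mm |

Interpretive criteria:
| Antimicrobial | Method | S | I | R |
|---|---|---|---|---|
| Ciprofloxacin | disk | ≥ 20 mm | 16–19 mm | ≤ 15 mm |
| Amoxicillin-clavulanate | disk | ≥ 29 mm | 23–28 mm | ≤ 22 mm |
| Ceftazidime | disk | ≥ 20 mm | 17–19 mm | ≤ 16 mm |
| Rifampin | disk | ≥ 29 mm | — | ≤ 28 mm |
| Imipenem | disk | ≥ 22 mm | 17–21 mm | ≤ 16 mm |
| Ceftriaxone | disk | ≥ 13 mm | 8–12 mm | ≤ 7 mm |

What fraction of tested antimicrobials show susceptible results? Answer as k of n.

Amoxicillin-clavulanate: 23 mm is in 23–28 mm — intermediate
Imipenem 24 mm: ≥ 22 mm → Susceptible
Ceftazidime 20 mm: ≥ 20 mm ⇒ Susceptible
Ceftriaxone 10 mm: in 8–12 mm — Intermediate
Ciprofloxacin: 24 mm is ≥ 20 mm — susceptible
Rifampin 22 mm: ≤ 28 mm — R
Susceptible: 3/6

3 of 6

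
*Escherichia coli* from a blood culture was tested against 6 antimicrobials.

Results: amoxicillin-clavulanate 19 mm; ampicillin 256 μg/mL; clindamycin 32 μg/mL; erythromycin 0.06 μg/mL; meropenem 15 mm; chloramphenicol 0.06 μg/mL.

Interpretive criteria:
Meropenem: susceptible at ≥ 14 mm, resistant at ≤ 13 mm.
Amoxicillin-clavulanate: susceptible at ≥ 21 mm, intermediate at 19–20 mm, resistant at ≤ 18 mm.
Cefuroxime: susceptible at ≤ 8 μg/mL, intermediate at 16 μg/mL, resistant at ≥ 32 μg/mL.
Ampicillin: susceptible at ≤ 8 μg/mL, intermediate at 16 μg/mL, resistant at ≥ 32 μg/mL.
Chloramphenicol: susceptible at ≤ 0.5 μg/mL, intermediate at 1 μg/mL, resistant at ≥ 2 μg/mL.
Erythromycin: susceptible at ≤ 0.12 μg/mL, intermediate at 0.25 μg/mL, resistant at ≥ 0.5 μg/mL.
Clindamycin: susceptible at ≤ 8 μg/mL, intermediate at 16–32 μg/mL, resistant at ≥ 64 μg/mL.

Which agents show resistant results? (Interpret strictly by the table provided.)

ampicillin

Amoxicillin-clavulanate 19 mm: in 19–20 mm ⇒ I
Ampicillin (256 μg/mL) ≥ 32 μg/mL ⇒ resistant
Clindamycin: 32 μg/mL is in 16–32 μg/mL ⇒ I
Erythromycin: 0.06 μg/mL is ≤ 0.12 μg/mL — susceptible
Meropenem 15 mm: ≥ 14 mm → S
Chloramphenicol (0.06 μg/mL) ≤ 0.5 μg/mL ⇒ S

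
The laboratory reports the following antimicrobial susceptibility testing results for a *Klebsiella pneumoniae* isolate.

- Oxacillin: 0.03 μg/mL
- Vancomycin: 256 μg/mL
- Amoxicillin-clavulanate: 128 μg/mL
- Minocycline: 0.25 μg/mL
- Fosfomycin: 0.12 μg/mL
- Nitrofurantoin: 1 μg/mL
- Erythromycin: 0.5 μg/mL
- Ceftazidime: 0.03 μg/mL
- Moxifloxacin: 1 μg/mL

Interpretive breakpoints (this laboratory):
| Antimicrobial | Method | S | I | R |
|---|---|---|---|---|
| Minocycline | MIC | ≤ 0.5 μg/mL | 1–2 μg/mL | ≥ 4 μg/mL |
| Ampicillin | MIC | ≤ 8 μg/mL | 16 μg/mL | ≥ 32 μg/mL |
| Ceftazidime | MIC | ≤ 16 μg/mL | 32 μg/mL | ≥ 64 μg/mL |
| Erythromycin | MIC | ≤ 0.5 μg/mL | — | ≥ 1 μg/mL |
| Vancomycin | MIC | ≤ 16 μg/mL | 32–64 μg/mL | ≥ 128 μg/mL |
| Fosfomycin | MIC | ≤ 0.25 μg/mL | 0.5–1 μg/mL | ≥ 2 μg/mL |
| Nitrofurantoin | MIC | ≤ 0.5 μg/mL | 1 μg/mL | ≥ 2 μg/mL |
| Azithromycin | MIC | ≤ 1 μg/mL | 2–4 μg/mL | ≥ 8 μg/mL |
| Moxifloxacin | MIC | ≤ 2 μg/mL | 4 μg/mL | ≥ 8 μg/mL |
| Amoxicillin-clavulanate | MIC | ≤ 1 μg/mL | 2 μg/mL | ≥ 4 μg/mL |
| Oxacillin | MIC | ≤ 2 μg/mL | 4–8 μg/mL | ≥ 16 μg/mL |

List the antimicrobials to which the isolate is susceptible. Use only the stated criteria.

Oxacillin 0.03 μg/mL: ≤ 2 μg/mL → S
Vancomycin 256 μg/mL: ≥ 128 μg/mL → Resistant
Amoxicillin-clavulanate 128 μg/mL: ≥ 4 μg/mL ⇒ R
Minocycline: 0.25 μg/mL is ≤ 0.5 μg/mL → S
Fosfomycin (0.12 μg/mL) ≤ 0.25 μg/mL → susceptible
Nitrofurantoin 1 μg/mL: = 1 μg/mL ⇒ I
Erythromycin: 0.5 μg/mL is ≤ 0.5 μg/mL → susceptible
Ceftazidime 0.03 μg/mL: ≤ 16 μg/mL — Susceptible
Moxifloxacin 1 μg/mL: ≤ 2 μg/mL — Susceptible

oxacillin, minocycline, fosfomycin, erythromycin, ceftazidime, moxifloxacin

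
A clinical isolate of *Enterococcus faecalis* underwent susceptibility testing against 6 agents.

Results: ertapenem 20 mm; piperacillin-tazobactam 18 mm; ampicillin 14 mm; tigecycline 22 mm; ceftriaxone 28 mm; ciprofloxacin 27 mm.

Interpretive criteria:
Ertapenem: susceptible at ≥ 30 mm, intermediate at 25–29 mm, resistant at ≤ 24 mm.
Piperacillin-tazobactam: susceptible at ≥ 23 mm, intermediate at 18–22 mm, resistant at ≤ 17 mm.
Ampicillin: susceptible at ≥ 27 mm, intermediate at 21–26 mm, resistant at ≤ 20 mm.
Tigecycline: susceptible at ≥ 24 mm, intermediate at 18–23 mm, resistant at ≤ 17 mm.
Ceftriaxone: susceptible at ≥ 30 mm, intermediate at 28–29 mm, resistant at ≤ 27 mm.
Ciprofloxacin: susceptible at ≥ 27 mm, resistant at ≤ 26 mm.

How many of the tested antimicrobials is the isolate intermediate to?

3

Ertapenem: 20 mm is ≤ 24 mm ⇒ R
Piperacillin-tazobactam 18 mm: in 18–22 mm ⇒ intermediate
Ampicillin 14 mm: ≤ 20 mm — R
Tigecycline: 22 mm is in 18–23 mm → intermediate
Ceftriaxone (28 mm) in 28–29 mm — I
Ciprofloxacin 27 mm: ≥ 27 mm → S
Intermediate: 3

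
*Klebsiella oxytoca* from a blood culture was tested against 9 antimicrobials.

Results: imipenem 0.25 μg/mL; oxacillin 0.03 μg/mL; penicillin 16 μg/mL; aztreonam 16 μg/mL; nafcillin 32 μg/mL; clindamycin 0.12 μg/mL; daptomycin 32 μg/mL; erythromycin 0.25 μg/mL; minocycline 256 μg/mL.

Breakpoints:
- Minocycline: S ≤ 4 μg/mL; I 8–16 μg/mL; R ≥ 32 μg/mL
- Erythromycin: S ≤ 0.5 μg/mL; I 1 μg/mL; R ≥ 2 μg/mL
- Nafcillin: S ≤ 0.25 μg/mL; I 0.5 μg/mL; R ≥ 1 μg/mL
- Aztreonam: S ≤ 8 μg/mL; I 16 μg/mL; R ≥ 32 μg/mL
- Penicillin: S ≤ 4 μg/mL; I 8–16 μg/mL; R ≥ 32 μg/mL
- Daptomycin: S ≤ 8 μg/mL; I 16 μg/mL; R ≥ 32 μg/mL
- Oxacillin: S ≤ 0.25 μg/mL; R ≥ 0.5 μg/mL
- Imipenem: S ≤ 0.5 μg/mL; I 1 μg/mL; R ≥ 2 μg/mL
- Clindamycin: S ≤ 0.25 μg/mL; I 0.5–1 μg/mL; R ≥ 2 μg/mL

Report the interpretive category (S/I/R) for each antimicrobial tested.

Imipenem (0.25 μg/mL) ≤ 0.5 μg/mL → S
Oxacillin (0.03 μg/mL) ≤ 0.25 μg/mL — S
Penicillin (16 μg/mL) in 8–16 μg/mL → Intermediate
Aztreonam: 16 μg/mL is = 16 μg/mL — I
Nafcillin 32 μg/mL: ≥ 1 μg/mL → resistant
Clindamycin: 0.12 μg/mL is ≤ 0.25 μg/mL ⇒ S
Daptomycin 32 μg/mL: ≥ 32 μg/mL — resistant
Erythromycin 0.25 μg/mL: ≤ 0.5 μg/mL → S
Minocycline 256 μg/mL: ≥ 32 μg/mL → resistant

S, S, I, I, R, S, R, S, R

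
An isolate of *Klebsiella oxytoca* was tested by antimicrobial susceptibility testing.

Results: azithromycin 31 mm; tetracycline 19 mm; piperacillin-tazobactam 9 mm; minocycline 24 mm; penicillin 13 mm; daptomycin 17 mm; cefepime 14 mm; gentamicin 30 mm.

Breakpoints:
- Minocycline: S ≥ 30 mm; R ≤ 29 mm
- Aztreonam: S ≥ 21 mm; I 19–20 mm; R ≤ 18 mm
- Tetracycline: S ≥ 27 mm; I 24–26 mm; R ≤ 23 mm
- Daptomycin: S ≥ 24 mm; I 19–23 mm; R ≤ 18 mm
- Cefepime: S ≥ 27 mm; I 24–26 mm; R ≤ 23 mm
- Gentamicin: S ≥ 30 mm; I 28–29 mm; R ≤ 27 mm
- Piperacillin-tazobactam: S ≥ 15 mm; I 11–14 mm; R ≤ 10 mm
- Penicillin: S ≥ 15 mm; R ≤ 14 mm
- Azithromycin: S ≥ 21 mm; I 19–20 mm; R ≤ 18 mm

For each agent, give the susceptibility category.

S, R, R, R, R, R, R, S

Azithromycin: 31 mm is ≥ 21 mm ⇒ Susceptible
Tetracycline 19 mm: ≤ 23 mm → resistant
Piperacillin-tazobactam 9 mm: ≤ 10 mm — R
Minocycline: 24 mm is ≤ 29 mm ⇒ resistant
Penicillin: 13 mm is ≤ 14 mm ⇒ R
Daptomycin (17 mm) ≤ 18 mm ⇒ resistant
Cefepime 14 mm: ≤ 23 mm ⇒ R
Gentamicin: 30 mm is ≥ 30 mm ⇒ S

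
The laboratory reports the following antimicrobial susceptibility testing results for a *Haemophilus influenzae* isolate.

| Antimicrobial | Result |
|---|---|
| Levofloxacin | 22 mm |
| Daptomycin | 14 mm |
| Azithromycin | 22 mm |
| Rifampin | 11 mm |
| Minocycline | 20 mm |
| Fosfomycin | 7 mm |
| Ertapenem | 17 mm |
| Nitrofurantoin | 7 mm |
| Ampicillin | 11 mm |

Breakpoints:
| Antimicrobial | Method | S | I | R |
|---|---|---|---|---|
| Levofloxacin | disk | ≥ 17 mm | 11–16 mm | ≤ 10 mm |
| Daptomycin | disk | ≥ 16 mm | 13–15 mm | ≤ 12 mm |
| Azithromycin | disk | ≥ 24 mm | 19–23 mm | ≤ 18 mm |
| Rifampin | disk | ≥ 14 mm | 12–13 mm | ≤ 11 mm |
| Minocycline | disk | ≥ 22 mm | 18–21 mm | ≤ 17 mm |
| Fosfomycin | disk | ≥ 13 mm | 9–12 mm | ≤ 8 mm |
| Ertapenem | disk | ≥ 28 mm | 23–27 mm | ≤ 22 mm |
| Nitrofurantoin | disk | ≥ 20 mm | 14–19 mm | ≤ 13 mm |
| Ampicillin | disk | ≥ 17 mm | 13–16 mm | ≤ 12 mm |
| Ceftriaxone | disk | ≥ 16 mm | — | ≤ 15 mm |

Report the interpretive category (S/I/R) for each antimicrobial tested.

Levofloxacin (22 mm) ≥ 17 mm — susceptible
Daptomycin 14 mm: in 13–15 mm — intermediate
Azithromycin 22 mm: in 19–23 mm → Intermediate
Rifampin: 11 mm is ≤ 11 mm → R
Minocycline: 20 mm is in 18–21 mm → intermediate
Fosfomycin 7 mm: ≤ 8 mm — resistant
Ertapenem (17 mm) ≤ 22 mm — Resistant
Nitrofurantoin: 7 mm is ≤ 13 mm — resistant
Ampicillin: 11 mm is ≤ 12 mm — Resistant

S, I, I, R, I, R, R, R, R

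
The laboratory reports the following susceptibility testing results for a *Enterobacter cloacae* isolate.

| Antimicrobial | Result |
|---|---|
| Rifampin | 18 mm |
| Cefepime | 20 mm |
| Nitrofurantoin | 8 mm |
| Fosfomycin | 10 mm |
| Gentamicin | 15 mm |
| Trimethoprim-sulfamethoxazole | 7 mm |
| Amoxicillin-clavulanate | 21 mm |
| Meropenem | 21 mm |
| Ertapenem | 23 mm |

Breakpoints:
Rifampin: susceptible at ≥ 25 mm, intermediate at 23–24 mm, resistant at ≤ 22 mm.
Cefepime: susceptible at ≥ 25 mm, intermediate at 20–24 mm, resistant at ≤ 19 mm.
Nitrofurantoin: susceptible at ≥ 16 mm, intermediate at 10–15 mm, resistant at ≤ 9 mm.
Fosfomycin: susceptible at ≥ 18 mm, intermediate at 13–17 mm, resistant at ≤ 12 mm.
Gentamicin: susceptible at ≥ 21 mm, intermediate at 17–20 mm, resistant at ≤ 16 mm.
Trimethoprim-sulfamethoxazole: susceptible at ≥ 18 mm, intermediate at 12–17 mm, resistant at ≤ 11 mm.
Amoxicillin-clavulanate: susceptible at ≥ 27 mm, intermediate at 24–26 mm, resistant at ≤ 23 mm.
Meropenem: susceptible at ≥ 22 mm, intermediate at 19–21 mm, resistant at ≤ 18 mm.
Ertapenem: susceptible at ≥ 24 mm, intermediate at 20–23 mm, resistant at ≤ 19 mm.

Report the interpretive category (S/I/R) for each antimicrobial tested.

Rifampin 18 mm: ≤ 22 mm — Resistant
Cefepime: 20 mm is in 20–24 mm ⇒ Intermediate
Nitrofurantoin (8 mm) ≤ 9 mm → R
Fosfomycin 10 mm: ≤ 12 mm → resistant
Gentamicin 15 mm: ≤ 16 mm ⇒ resistant
Trimethoprim-sulfamethoxazole: 7 mm is ≤ 11 mm ⇒ Resistant
Amoxicillin-clavulanate (21 mm) ≤ 23 mm — resistant
Meropenem: 21 mm is in 19–21 mm ⇒ intermediate
Ertapenem 23 mm: in 20–23 mm ⇒ I

R, I, R, R, R, R, R, I, I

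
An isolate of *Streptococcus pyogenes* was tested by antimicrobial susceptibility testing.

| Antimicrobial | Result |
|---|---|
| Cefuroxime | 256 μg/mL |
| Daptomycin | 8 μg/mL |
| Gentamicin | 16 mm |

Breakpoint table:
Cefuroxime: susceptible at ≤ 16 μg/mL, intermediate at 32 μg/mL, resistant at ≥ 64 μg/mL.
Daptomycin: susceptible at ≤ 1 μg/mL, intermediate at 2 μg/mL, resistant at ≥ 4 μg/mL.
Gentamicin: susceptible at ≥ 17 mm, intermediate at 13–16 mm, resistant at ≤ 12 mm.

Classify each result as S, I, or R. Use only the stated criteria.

R, R, I

Cefuroxime: 256 μg/mL is ≥ 64 μg/mL → Resistant
Daptomycin (8 μg/mL) ≥ 4 μg/mL → R
Gentamicin 16 mm: in 13–16 mm ⇒ intermediate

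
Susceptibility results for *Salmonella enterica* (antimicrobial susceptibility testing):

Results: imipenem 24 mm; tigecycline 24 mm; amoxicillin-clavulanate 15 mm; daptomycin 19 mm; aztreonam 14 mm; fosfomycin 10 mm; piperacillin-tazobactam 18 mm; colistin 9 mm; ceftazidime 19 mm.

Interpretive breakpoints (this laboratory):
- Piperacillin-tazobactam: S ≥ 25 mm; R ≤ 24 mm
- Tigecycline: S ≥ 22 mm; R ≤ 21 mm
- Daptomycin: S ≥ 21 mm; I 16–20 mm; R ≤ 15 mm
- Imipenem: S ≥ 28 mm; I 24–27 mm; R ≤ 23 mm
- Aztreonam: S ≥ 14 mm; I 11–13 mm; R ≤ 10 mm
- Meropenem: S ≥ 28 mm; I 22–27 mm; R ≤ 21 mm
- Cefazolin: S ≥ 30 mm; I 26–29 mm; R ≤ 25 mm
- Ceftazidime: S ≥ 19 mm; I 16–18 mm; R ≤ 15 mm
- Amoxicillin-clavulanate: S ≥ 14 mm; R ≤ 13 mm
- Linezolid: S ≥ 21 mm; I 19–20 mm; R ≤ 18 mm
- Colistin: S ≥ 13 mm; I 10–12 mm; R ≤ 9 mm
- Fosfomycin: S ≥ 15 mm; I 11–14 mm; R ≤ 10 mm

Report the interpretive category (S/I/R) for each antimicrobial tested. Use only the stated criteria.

Imipenem: 24 mm is in 24–27 mm → Intermediate
Tigecycline: 24 mm is ≥ 22 mm ⇒ susceptible
Amoxicillin-clavulanate (15 mm) ≥ 14 mm ⇒ Susceptible
Daptomycin 19 mm: in 16–20 mm ⇒ intermediate
Aztreonam 14 mm: ≥ 14 mm — Susceptible
Fosfomycin: 10 mm is ≤ 10 mm ⇒ R
Piperacillin-tazobactam 18 mm: ≤ 24 mm → resistant
Colistin 9 mm: ≤ 9 mm ⇒ resistant
Ceftazidime: 19 mm is ≥ 19 mm — Susceptible

I, S, S, I, S, R, R, R, S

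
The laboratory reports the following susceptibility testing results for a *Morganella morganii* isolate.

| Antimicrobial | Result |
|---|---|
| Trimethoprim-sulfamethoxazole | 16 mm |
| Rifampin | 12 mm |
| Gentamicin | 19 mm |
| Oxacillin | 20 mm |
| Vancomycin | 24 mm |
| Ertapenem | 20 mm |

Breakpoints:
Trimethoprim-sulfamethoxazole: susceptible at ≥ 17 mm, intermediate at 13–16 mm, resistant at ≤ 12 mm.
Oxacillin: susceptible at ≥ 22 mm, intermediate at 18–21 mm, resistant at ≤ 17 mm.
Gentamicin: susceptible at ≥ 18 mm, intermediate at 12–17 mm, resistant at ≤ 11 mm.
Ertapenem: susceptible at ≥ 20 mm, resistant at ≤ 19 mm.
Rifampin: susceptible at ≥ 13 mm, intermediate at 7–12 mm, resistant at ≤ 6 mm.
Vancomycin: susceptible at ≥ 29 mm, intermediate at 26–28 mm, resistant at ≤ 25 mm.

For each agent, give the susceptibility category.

Trimethoprim-sulfamethoxazole: 16 mm is in 13–16 mm → Intermediate
Rifampin 12 mm: in 7–12 mm ⇒ intermediate
Gentamicin 19 mm: ≥ 18 mm ⇒ susceptible
Oxacillin 20 mm: in 18–21 mm → intermediate
Vancomycin (24 mm) ≤ 25 mm — resistant
Ertapenem 20 mm: ≥ 20 mm ⇒ Susceptible

I, I, S, I, R, S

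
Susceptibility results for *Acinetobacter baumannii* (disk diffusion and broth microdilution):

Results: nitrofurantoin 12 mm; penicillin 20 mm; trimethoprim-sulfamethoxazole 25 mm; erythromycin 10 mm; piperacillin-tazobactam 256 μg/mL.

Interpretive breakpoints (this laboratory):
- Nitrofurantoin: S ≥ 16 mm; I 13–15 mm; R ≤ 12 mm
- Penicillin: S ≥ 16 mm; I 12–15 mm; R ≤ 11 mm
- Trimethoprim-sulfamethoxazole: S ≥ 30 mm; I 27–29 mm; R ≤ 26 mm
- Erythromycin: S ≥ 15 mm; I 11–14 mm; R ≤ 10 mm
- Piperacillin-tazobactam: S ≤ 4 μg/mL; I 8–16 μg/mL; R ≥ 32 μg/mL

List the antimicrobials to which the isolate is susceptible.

penicillin

Nitrofurantoin 12 mm: ≤ 12 mm — Resistant
Penicillin 20 mm: ≥ 16 mm → S
Trimethoprim-sulfamethoxazole 25 mm: ≤ 26 mm ⇒ Resistant
Erythromycin (10 mm) ≤ 10 mm ⇒ R
Piperacillin-tazobactam (256 μg/mL) ≥ 32 μg/mL ⇒ Resistant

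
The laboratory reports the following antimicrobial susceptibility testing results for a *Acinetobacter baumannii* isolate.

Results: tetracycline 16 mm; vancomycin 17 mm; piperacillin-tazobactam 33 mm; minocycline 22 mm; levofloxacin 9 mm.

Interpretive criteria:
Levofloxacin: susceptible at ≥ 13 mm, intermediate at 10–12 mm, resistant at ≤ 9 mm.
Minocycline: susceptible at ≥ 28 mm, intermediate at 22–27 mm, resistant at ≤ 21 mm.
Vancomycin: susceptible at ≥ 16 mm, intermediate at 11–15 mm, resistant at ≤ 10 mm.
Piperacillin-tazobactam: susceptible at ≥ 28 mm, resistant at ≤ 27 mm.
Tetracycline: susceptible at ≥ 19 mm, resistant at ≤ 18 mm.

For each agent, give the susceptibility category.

Tetracycline (16 mm) ≤ 18 mm → resistant
Vancomycin (17 mm) ≥ 16 mm ⇒ susceptible
Piperacillin-tazobactam: 33 mm is ≥ 28 mm ⇒ S
Minocycline (22 mm) in 22–27 mm — I
Levofloxacin 9 mm: ≤ 9 mm ⇒ R

R, S, S, I, R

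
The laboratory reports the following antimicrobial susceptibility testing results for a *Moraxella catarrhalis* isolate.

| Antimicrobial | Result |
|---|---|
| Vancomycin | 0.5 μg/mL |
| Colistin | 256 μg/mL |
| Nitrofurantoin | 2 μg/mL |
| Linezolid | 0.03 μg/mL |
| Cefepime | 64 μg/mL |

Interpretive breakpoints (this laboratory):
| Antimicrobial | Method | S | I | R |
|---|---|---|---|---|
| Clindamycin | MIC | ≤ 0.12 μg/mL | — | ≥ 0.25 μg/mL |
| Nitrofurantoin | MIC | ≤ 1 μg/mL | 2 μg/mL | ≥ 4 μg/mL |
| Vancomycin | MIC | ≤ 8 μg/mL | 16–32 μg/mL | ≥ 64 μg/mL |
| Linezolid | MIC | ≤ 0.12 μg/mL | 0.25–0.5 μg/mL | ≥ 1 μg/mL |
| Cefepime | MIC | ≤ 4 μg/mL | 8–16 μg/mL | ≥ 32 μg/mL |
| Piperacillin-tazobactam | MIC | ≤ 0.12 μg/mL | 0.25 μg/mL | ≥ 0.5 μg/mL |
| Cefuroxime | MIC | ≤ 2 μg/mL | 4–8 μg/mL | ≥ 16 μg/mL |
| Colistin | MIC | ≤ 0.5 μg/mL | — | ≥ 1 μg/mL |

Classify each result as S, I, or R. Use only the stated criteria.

Vancomycin 0.5 μg/mL: ≤ 8 μg/mL — S
Colistin (256 μg/mL) ≥ 1 μg/mL → Resistant
Nitrofurantoin: 2 μg/mL is = 2 μg/mL — I
Linezolid: 0.03 μg/mL is ≤ 0.12 μg/mL ⇒ Susceptible
Cefepime (64 μg/mL) ≥ 32 μg/mL ⇒ Resistant

S, R, I, S, R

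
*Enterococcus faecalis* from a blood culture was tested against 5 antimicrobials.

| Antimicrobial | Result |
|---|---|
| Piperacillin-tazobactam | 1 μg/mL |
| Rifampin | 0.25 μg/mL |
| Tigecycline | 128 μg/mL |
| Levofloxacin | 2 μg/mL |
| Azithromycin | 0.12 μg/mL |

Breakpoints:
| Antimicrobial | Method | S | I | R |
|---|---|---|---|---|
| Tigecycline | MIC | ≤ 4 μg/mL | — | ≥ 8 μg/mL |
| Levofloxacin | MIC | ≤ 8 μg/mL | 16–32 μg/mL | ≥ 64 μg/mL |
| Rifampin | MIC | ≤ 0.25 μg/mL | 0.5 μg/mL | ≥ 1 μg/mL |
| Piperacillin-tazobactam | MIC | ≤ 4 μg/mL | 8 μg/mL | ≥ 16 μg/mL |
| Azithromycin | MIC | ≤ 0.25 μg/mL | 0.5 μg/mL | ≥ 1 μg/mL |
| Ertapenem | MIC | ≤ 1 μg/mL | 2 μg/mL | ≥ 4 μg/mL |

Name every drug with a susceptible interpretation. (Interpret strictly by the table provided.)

Piperacillin-tazobactam (1 μg/mL) ≤ 4 μg/mL ⇒ Susceptible
Rifampin 0.25 μg/mL: ≤ 0.25 μg/mL ⇒ S
Tigecycline 128 μg/mL: ≥ 8 μg/mL — resistant
Levofloxacin (2 μg/mL) ≤ 8 μg/mL ⇒ S
Azithromycin: 0.12 μg/mL is ≤ 0.25 μg/mL ⇒ susceptible

piperacillin-tazobactam, rifampin, levofloxacin, azithromycin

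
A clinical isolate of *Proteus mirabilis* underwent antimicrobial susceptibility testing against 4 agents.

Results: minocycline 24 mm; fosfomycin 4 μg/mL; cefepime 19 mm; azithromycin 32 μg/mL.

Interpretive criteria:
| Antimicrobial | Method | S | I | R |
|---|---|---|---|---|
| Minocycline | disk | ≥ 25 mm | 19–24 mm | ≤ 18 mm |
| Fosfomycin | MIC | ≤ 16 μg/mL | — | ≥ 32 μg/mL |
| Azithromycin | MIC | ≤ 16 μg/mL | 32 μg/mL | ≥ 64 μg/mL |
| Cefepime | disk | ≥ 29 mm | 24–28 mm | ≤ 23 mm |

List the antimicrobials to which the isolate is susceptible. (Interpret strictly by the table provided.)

fosfomycin

Minocycline: 24 mm is in 19–24 mm — I
Fosfomycin (4 μg/mL) ≤ 16 μg/mL ⇒ S
Cefepime (19 mm) ≤ 23 mm ⇒ resistant
Azithromycin: 32 μg/mL is = 32 μg/mL — I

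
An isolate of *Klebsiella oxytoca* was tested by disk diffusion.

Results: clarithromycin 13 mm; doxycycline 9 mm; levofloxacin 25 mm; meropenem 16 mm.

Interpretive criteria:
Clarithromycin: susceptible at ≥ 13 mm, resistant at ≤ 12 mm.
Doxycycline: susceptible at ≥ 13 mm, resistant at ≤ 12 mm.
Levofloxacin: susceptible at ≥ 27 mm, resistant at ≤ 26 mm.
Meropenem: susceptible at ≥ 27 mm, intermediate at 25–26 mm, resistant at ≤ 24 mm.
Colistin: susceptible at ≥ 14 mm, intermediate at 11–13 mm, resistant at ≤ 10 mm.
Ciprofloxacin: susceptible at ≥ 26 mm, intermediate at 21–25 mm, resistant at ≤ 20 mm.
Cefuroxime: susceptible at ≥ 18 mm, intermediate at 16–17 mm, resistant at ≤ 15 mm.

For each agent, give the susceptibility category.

Clarithromycin: 13 mm is ≥ 13 mm ⇒ Susceptible
Doxycycline 9 mm: ≤ 12 mm — resistant
Levofloxacin (25 mm) ≤ 26 mm → Resistant
Meropenem: 16 mm is ≤ 24 mm ⇒ resistant

S, R, R, R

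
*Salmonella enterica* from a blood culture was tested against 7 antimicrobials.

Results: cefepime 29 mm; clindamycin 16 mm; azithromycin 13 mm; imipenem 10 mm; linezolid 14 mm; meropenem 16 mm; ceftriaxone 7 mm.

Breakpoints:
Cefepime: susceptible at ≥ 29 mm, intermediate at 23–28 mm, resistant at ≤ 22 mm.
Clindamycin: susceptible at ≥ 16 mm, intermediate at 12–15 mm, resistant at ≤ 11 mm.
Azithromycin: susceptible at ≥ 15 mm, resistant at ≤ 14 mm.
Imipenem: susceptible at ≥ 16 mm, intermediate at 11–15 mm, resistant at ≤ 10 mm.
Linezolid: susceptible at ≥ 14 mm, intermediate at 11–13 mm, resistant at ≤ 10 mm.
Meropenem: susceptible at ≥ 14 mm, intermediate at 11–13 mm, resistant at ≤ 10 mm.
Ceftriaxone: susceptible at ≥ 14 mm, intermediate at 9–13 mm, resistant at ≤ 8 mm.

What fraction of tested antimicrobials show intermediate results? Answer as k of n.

0 of 7

Cefepime (29 mm) ≥ 29 mm → Susceptible
Clindamycin: 16 mm is ≥ 16 mm ⇒ Susceptible
Azithromycin (13 mm) ≤ 14 mm — Resistant
Imipenem (10 mm) ≤ 10 mm ⇒ resistant
Linezolid: 14 mm is ≥ 14 mm → S
Meropenem (16 mm) ≥ 14 mm ⇒ S
Ceftriaxone 7 mm: ≤ 8 mm — Resistant
Intermediate: 0/7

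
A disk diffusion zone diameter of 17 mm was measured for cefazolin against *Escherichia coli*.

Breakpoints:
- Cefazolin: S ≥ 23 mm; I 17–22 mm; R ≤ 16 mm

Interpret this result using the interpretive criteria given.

Intermediate

Cefazolin (17 mm) in 17–22 mm → Intermediate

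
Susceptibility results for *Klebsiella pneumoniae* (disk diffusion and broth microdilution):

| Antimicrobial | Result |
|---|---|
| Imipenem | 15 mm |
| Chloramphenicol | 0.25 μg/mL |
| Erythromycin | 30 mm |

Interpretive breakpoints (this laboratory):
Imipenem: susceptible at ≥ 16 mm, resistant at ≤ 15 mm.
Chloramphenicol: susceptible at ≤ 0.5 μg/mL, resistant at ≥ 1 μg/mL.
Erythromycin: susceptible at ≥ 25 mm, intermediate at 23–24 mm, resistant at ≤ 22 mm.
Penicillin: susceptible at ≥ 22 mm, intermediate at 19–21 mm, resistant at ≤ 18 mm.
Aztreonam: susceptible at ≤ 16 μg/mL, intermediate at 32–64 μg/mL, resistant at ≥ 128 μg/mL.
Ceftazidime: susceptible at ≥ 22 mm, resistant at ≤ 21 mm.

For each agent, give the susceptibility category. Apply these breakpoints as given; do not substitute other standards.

R, S, S

Imipenem 15 mm: ≤ 15 mm ⇒ resistant
Chloramphenicol (0.25 μg/mL) ≤ 0.5 μg/mL → susceptible
Erythromycin: 30 mm is ≥ 25 mm → susceptible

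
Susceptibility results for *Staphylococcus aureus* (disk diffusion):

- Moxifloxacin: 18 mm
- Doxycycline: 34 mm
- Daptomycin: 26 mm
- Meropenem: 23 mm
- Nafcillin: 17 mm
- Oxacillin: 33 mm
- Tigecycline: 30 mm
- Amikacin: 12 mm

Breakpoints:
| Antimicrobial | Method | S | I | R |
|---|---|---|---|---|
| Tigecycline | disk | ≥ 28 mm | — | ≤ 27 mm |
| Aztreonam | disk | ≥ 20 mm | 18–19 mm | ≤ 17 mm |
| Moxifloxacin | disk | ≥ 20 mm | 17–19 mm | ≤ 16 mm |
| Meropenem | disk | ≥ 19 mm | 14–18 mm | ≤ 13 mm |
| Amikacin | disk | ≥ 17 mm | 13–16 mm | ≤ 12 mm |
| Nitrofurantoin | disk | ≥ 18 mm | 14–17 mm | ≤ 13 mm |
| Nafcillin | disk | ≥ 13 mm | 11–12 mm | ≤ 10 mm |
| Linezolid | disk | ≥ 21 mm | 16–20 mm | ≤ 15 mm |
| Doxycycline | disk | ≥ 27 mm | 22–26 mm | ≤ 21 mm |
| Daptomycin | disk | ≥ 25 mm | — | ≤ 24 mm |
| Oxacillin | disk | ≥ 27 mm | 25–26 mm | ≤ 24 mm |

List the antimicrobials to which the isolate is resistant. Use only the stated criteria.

amikacin

Moxifloxacin (18 mm) in 17–19 mm — I
Doxycycline 34 mm: ≥ 27 mm — susceptible
Daptomycin: 26 mm is ≥ 25 mm → susceptible
Meropenem 23 mm: ≥ 19 mm ⇒ Susceptible
Nafcillin (17 mm) ≥ 13 mm → Susceptible
Oxacillin (33 mm) ≥ 27 mm → Susceptible
Tigecycline (30 mm) ≥ 28 mm ⇒ susceptible
Amikacin: 12 mm is ≤ 12 mm → resistant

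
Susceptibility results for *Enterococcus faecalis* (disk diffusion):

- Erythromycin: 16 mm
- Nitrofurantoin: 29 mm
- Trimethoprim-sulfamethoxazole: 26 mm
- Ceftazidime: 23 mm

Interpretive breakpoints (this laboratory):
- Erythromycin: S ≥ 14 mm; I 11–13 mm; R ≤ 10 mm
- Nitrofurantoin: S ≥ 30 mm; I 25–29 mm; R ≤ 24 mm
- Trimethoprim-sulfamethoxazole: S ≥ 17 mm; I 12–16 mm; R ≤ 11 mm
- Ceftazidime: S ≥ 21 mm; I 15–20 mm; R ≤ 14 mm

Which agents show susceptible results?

Erythromycin 16 mm: ≥ 14 mm ⇒ Susceptible
Nitrofurantoin 29 mm: in 25–29 mm ⇒ intermediate
Trimethoprim-sulfamethoxazole (26 mm) ≥ 17 mm → susceptible
Ceftazidime: 23 mm is ≥ 21 mm ⇒ susceptible

erythromycin, trimethoprim-sulfamethoxazole, ceftazidime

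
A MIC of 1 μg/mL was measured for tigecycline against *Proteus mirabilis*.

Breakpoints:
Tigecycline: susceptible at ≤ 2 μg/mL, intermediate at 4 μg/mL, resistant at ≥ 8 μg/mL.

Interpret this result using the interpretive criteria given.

S

Tigecycline: 1 μg/mL is ≤ 2 μg/mL ⇒ Susceptible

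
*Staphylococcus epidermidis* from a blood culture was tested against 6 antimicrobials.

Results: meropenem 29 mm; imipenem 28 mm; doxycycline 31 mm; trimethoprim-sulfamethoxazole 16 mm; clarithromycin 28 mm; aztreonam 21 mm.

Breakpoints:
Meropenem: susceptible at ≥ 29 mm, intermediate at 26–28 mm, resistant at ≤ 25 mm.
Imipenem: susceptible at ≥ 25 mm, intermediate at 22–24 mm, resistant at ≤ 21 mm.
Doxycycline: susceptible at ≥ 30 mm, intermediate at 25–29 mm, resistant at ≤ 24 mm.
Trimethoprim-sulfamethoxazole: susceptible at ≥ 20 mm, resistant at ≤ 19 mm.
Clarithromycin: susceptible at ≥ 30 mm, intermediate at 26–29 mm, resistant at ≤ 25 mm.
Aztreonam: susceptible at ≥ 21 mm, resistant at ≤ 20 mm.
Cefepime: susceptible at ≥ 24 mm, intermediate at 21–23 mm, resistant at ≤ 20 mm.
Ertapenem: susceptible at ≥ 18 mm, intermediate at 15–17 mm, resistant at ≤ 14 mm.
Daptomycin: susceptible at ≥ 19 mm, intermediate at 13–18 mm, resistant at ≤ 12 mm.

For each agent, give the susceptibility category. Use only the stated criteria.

S, S, S, R, I, S

Meropenem (29 mm) ≥ 29 mm → susceptible
Imipenem 28 mm: ≥ 25 mm — Susceptible
Doxycycline: 31 mm is ≥ 30 mm → S
Trimethoprim-sulfamethoxazole 16 mm: ≤ 19 mm — R
Clarithromycin: 28 mm is in 26–29 mm — Intermediate
Aztreonam: 21 mm is ≥ 21 mm → susceptible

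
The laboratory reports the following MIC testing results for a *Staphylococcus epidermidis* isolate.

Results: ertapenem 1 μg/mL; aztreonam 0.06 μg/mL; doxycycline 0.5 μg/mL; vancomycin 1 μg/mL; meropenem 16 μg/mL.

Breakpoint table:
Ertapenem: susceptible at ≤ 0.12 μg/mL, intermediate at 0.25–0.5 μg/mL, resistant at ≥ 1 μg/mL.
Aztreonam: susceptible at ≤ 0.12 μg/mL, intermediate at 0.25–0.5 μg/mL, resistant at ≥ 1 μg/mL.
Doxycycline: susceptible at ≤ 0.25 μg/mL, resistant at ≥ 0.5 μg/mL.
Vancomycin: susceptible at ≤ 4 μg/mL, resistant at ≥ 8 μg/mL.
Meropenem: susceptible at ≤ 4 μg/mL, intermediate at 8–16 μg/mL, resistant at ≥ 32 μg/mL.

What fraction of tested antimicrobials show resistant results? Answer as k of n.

2 of 5

Ertapenem (1 μg/mL) ≥ 1 μg/mL ⇒ R
Aztreonam 0.06 μg/mL: ≤ 0.12 μg/mL → susceptible
Doxycycline 0.5 μg/mL: ≥ 0.5 μg/mL — R
Vancomycin: 1 μg/mL is ≤ 4 μg/mL ⇒ Susceptible
Meropenem: 16 μg/mL is in 8–16 μg/mL → Intermediate
Resistant: 2/5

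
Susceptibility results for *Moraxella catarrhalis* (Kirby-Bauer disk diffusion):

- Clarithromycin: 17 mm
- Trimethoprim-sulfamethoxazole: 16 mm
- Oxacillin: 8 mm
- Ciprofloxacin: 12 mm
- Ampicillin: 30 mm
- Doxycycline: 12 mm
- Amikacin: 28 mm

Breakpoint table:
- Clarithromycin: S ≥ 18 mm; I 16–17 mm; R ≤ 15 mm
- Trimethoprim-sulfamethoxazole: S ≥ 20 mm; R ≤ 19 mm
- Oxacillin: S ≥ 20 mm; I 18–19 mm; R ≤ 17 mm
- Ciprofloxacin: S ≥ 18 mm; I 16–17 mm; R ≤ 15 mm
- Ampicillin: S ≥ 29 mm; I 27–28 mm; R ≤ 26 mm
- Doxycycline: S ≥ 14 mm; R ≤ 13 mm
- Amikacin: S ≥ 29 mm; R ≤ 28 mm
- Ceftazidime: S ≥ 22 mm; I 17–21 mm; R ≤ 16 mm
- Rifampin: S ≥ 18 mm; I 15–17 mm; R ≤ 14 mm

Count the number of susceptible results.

Clarithromycin (17 mm) in 16–17 mm → intermediate
Trimethoprim-sulfamethoxazole: 16 mm is ≤ 19 mm ⇒ Resistant
Oxacillin 8 mm: ≤ 17 mm — R
Ciprofloxacin: 12 mm is ≤ 15 mm ⇒ R
Ampicillin (30 mm) ≥ 29 mm → S
Doxycycline 12 mm: ≤ 13 mm ⇒ R
Amikacin 28 mm: ≤ 28 mm → Resistant
Susceptible: 1

1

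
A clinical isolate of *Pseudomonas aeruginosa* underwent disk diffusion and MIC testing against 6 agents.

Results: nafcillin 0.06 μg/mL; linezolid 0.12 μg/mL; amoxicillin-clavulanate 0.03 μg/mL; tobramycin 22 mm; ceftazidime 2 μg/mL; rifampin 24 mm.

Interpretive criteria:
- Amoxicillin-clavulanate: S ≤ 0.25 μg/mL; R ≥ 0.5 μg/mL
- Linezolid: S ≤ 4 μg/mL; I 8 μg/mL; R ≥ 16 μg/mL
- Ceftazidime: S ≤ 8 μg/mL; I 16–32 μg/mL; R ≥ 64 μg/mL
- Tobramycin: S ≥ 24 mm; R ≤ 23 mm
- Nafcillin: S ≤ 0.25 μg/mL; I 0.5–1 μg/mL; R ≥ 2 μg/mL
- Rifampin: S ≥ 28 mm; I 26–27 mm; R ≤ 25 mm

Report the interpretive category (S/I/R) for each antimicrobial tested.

Nafcillin 0.06 μg/mL: ≤ 0.25 μg/mL — susceptible
Linezolid (0.12 μg/mL) ≤ 4 μg/mL — Susceptible
Amoxicillin-clavulanate 0.03 μg/mL: ≤ 0.25 μg/mL ⇒ Susceptible
Tobramycin: 22 mm is ≤ 23 mm ⇒ R
Ceftazidime (2 μg/mL) ≤ 8 μg/mL → S
Rifampin: 24 mm is ≤ 25 mm — R

S, S, S, R, S, R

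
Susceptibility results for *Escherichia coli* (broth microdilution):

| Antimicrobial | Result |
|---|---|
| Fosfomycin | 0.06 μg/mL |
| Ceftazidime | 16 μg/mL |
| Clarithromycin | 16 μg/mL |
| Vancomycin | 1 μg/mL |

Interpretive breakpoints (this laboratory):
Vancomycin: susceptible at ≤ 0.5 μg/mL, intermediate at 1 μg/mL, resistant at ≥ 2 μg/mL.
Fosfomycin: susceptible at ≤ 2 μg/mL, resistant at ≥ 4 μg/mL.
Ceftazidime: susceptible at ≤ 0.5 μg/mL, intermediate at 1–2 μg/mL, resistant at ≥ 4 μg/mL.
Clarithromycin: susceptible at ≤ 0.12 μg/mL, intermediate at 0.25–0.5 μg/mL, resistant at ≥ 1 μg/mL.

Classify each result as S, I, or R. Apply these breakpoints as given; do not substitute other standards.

Fosfomycin (0.06 μg/mL) ≤ 2 μg/mL — susceptible
Ceftazidime 16 μg/mL: ≥ 4 μg/mL ⇒ R
Clarithromycin (16 μg/mL) ≥ 1 μg/mL → resistant
Vancomycin (1 μg/mL) = 1 μg/mL — I

S, R, R, I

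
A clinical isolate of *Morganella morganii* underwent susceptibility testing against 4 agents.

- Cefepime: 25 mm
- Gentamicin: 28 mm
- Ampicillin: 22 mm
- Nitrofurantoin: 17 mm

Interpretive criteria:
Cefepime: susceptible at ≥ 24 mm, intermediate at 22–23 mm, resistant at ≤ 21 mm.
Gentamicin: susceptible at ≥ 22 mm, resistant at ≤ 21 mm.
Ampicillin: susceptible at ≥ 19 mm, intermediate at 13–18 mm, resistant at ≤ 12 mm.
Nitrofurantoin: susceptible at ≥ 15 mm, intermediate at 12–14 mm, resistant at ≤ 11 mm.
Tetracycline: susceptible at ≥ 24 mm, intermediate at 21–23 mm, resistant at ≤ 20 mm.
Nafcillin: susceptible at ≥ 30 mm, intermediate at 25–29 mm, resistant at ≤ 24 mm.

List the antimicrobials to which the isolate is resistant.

none

Cefepime (25 mm) ≥ 24 mm → S
Gentamicin 28 mm: ≥ 22 mm → Susceptible
Ampicillin: 22 mm is ≥ 19 mm — susceptible
Nitrofurantoin 17 mm: ≥ 15 mm — Susceptible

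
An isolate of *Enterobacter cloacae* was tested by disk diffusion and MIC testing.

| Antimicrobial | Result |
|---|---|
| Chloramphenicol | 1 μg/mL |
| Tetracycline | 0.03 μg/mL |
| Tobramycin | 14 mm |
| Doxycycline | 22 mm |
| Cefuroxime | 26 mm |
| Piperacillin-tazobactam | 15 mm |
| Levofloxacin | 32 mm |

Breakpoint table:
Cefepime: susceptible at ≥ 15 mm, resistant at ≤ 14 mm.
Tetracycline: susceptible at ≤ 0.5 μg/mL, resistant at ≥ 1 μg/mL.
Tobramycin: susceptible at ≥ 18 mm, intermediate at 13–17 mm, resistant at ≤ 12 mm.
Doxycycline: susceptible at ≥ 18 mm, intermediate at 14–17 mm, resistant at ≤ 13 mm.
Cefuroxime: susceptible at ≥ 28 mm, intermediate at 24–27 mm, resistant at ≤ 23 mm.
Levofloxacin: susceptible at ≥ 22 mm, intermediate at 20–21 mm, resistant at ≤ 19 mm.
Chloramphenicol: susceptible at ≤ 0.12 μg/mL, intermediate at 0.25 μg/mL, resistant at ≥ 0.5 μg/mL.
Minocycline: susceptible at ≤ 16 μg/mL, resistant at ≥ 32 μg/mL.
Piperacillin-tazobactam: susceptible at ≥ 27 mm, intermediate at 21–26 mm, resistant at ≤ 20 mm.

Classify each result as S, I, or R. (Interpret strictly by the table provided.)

Chloramphenicol (1 μg/mL) ≥ 0.5 μg/mL → resistant
Tetracycline (0.03 μg/mL) ≤ 0.5 μg/mL ⇒ Susceptible
Tobramycin 14 mm: in 13–17 mm — Intermediate
Doxycycline (22 mm) ≥ 18 mm — S
Cefuroxime: 26 mm is in 24–27 mm — I
Piperacillin-tazobactam 15 mm: ≤ 20 mm → Resistant
Levofloxacin: 32 mm is ≥ 22 mm ⇒ susceptible

R, S, I, S, I, R, S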